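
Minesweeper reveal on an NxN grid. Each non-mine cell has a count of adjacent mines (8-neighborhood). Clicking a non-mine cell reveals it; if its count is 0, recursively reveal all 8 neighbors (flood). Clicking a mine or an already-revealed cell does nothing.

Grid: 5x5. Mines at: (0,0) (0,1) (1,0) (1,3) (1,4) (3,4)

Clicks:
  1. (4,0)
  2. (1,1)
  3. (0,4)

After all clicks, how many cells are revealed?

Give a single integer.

Answer: 14

Derivation:
Click 1 (4,0) count=0: revealed 12 new [(2,0) (2,1) (2,2) (2,3) (3,0) (3,1) (3,2) (3,3) (4,0) (4,1) (4,2) (4,3)] -> total=12
Click 2 (1,1) count=3: revealed 1 new [(1,1)] -> total=13
Click 3 (0,4) count=2: revealed 1 new [(0,4)] -> total=14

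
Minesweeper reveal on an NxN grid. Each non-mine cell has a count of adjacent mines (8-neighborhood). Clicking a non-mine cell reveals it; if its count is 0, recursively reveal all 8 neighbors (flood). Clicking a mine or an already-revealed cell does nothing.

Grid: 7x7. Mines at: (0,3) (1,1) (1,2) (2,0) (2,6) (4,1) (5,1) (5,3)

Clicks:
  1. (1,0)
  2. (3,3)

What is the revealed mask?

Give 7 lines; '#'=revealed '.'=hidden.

Answer: .......
#..###.
..####.
..#####
..#####
....###
....###

Derivation:
Click 1 (1,0) count=2: revealed 1 new [(1,0)] -> total=1
Click 2 (3,3) count=0: revealed 23 new [(1,3) (1,4) (1,5) (2,2) (2,3) (2,4) (2,5) (3,2) (3,3) (3,4) (3,5) (3,6) (4,2) (4,3) (4,4) (4,5) (4,6) (5,4) (5,5) (5,6) (6,4) (6,5) (6,6)] -> total=24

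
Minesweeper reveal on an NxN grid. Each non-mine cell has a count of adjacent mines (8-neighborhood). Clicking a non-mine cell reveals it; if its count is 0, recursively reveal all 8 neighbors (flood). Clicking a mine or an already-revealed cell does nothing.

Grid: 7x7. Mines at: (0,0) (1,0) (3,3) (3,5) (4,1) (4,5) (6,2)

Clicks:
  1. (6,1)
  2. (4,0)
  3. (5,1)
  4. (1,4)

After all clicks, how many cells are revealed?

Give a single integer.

Click 1 (6,1) count=1: revealed 1 new [(6,1)] -> total=1
Click 2 (4,0) count=1: revealed 1 new [(4,0)] -> total=2
Click 3 (5,1) count=2: revealed 1 new [(5,1)] -> total=3
Click 4 (1,4) count=0: revealed 18 new [(0,1) (0,2) (0,3) (0,4) (0,5) (0,6) (1,1) (1,2) (1,3) (1,4) (1,5) (1,6) (2,1) (2,2) (2,3) (2,4) (2,5) (2,6)] -> total=21

Answer: 21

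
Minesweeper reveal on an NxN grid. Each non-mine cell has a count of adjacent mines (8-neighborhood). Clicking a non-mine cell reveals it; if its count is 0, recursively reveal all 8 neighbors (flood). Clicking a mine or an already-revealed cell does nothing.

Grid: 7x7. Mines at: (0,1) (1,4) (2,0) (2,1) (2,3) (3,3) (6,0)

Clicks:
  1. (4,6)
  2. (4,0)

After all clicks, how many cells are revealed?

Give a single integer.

Answer: 33

Derivation:
Click 1 (4,6) count=0: revealed 33 new [(0,5) (0,6) (1,5) (1,6) (2,4) (2,5) (2,6) (3,0) (3,1) (3,2) (3,4) (3,5) (3,6) (4,0) (4,1) (4,2) (4,3) (4,4) (4,5) (4,6) (5,0) (5,1) (5,2) (5,3) (5,4) (5,5) (5,6) (6,1) (6,2) (6,3) (6,4) (6,5) (6,6)] -> total=33
Click 2 (4,0) count=0: revealed 0 new [(none)] -> total=33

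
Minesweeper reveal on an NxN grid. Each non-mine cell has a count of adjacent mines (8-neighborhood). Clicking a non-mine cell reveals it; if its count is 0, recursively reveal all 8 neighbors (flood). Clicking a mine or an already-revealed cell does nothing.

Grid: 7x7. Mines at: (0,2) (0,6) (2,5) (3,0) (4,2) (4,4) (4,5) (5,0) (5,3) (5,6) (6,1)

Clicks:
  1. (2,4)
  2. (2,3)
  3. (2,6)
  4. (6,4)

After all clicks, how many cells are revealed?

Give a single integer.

Click 1 (2,4) count=1: revealed 1 new [(2,4)] -> total=1
Click 2 (2,3) count=0: revealed 11 new [(1,1) (1,2) (1,3) (1,4) (2,1) (2,2) (2,3) (3,1) (3,2) (3,3) (3,4)] -> total=12
Click 3 (2,6) count=1: revealed 1 new [(2,6)] -> total=13
Click 4 (6,4) count=1: revealed 1 new [(6,4)] -> total=14

Answer: 14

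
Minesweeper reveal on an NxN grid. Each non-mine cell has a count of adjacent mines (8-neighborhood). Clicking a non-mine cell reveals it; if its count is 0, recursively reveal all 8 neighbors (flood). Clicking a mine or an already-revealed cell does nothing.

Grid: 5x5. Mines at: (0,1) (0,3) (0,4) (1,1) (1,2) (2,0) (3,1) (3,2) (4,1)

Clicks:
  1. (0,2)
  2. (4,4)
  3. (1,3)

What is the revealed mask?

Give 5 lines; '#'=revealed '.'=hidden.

Click 1 (0,2) count=4: revealed 1 new [(0,2)] -> total=1
Click 2 (4,4) count=0: revealed 8 new [(1,3) (1,4) (2,3) (2,4) (3,3) (3,4) (4,3) (4,4)] -> total=9
Click 3 (1,3) count=3: revealed 0 new [(none)] -> total=9

Answer: ..#..
...##
...##
...##
...##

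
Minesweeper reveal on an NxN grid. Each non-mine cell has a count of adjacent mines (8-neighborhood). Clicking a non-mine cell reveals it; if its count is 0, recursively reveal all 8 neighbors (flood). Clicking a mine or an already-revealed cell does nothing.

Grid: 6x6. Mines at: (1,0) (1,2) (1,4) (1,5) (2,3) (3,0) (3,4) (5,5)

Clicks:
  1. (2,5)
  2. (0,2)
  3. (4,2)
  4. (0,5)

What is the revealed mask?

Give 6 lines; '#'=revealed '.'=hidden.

Click 1 (2,5) count=3: revealed 1 new [(2,5)] -> total=1
Click 2 (0,2) count=1: revealed 1 new [(0,2)] -> total=2
Click 3 (4,2) count=0: revealed 13 new [(3,1) (3,2) (3,3) (4,0) (4,1) (4,2) (4,3) (4,4) (5,0) (5,1) (5,2) (5,3) (5,4)] -> total=15
Click 4 (0,5) count=2: revealed 1 new [(0,5)] -> total=16

Answer: ..#..#
......
.....#
.###..
#####.
#####.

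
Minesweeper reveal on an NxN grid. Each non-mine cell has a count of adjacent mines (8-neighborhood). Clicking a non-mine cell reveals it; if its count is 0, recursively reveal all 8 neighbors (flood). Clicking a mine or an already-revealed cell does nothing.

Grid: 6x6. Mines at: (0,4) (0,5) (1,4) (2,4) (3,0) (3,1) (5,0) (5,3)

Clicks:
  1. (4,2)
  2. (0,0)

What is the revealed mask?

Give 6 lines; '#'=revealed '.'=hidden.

Click 1 (4,2) count=2: revealed 1 new [(4,2)] -> total=1
Click 2 (0,0) count=0: revealed 12 new [(0,0) (0,1) (0,2) (0,3) (1,0) (1,1) (1,2) (1,3) (2,0) (2,1) (2,2) (2,3)] -> total=13

Answer: ####..
####..
####..
......
..#...
......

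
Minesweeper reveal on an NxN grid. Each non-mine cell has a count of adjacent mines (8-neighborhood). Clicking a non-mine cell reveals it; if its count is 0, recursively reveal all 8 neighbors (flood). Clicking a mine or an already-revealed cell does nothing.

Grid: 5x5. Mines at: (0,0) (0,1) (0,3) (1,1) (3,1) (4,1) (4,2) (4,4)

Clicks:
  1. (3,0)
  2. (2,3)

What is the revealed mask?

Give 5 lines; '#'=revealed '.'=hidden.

Click 1 (3,0) count=2: revealed 1 new [(3,0)] -> total=1
Click 2 (2,3) count=0: revealed 9 new [(1,2) (1,3) (1,4) (2,2) (2,3) (2,4) (3,2) (3,3) (3,4)] -> total=10

Answer: .....
..###
..###
#.###
.....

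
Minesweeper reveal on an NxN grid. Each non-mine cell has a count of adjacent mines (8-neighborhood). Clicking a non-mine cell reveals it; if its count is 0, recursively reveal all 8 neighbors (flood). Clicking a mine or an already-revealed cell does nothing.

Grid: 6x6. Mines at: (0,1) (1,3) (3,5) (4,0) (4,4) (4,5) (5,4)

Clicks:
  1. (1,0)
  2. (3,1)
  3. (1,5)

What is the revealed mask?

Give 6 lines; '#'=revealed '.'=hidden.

Answer: ....##
#...##
....##
.#....
......
......

Derivation:
Click 1 (1,0) count=1: revealed 1 new [(1,0)] -> total=1
Click 2 (3,1) count=1: revealed 1 new [(3,1)] -> total=2
Click 3 (1,5) count=0: revealed 6 new [(0,4) (0,5) (1,4) (1,5) (2,4) (2,5)] -> total=8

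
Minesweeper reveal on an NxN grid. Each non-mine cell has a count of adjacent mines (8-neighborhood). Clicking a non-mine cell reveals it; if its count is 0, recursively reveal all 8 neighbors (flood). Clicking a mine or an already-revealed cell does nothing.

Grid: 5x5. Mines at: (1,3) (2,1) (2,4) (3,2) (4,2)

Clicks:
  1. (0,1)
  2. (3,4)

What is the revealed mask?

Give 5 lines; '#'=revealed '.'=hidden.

Click 1 (0,1) count=0: revealed 6 new [(0,0) (0,1) (0,2) (1,0) (1,1) (1,2)] -> total=6
Click 2 (3,4) count=1: revealed 1 new [(3,4)] -> total=7

Answer: ###..
###..
.....
....#
.....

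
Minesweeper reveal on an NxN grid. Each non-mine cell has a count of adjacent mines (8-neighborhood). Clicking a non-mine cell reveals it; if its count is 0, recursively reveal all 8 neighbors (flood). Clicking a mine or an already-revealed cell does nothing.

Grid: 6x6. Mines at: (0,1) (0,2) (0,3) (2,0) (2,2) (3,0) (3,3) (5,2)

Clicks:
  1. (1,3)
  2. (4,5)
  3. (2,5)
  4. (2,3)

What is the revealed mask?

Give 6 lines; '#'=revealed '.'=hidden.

Answer: ....##
...###
...###
....##
...###
...###

Derivation:
Click 1 (1,3) count=3: revealed 1 new [(1,3)] -> total=1
Click 2 (4,5) count=0: revealed 14 new [(0,4) (0,5) (1,4) (1,5) (2,4) (2,5) (3,4) (3,5) (4,3) (4,4) (4,5) (5,3) (5,4) (5,5)] -> total=15
Click 3 (2,5) count=0: revealed 0 new [(none)] -> total=15
Click 4 (2,3) count=2: revealed 1 new [(2,3)] -> total=16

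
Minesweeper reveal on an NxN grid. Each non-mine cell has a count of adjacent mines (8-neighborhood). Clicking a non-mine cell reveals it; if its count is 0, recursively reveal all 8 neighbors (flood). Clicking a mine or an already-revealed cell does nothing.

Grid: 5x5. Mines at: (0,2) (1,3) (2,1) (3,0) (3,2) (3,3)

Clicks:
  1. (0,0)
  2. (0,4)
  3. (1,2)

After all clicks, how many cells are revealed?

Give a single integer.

Click 1 (0,0) count=0: revealed 4 new [(0,0) (0,1) (1,0) (1,1)] -> total=4
Click 2 (0,4) count=1: revealed 1 new [(0,4)] -> total=5
Click 3 (1,2) count=3: revealed 1 new [(1,2)] -> total=6

Answer: 6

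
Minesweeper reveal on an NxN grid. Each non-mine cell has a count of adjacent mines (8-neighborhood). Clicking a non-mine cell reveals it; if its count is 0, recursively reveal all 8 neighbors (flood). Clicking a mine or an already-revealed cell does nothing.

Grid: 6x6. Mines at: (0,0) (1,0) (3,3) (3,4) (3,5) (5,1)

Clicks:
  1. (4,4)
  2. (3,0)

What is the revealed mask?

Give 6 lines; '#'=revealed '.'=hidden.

Answer: ......
......
###...
###...
###.#.
......

Derivation:
Click 1 (4,4) count=3: revealed 1 new [(4,4)] -> total=1
Click 2 (3,0) count=0: revealed 9 new [(2,0) (2,1) (2,2) (3,0) (3,1) (3,2) (4,0) (4,1) (4,2)] -> total=10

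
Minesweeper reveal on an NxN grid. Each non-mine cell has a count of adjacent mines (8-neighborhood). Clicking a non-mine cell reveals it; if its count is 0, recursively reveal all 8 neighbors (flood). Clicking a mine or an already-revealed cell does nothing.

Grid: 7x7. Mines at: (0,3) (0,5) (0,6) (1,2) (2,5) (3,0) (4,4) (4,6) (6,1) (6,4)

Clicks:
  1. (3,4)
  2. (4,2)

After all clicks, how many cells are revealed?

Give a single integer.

Answer: 13

Derivation:
Click 1 (3,4) count=2: revealed 1 new [(3,4)] -> total=1
Click 2 (4,2) count=0: revealed 12 new [(2,1) (2,2) (2,3) (3,1) (3,2) (3,3) (4,1) (4,2) (4,3) (5,1) (5,2) (5,3)] -> total=13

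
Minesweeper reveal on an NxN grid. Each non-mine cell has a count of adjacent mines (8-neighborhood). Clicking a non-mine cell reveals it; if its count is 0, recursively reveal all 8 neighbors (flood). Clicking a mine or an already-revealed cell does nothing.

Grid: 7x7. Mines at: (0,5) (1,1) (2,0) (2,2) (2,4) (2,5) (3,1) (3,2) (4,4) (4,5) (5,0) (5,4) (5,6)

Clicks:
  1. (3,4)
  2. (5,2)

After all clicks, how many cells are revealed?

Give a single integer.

Answer: 10

Derivation:
Click 1 (3,4) count=4: revealed 1 new [(3,4)] -> total=1
Click 2 (5,2) count=0: revealed 9 new [(4,1) (4,2) (4,3) (5,1) (5,2) (5,3) (6,1) (6,2) (6,3)] -> total=10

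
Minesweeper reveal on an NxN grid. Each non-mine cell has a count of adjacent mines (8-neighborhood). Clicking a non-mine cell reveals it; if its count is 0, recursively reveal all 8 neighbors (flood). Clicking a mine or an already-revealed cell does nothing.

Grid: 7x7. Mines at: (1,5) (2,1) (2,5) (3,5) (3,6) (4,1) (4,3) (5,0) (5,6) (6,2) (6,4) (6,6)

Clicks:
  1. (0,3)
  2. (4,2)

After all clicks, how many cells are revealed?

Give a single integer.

Click 1 (0,3) count=0: revealed 16 new [(0,0) (0,1) (0,2) (0,3) (0,4) (1,0) (1,1) (1,2) (1,3) (1,4) (2,2) (2,3) (2,4) (3,2) (3,3) (3,4)] -> total=16
Click 2 (4,2) count=2: revealed 1 new [(4,2)] -> total=17

Answer: 17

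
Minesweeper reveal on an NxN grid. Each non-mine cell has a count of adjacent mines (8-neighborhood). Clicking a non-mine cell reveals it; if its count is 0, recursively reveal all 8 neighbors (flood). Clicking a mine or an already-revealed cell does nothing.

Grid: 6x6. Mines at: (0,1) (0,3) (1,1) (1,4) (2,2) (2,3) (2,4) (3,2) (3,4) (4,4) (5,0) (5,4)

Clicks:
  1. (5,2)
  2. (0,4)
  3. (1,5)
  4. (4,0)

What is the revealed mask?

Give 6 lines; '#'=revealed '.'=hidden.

Click 1 (5,2) count=0: revealed 6 new [(4,1) (4,2) (4,3) (5,1) (5,2) (5,3)] -> total=6
Click 2 (0,4) count=2: revealed 1 new [(0,4)] -> total=7
Click 3 (1,5) count=2: revealed 1 new [(1,5)] -> total=8
Click 4 (4,0) count=1: revealed 1 new [(4,0)] -> total=9

Answer: ....#.
.....#
......
......
####..
.###..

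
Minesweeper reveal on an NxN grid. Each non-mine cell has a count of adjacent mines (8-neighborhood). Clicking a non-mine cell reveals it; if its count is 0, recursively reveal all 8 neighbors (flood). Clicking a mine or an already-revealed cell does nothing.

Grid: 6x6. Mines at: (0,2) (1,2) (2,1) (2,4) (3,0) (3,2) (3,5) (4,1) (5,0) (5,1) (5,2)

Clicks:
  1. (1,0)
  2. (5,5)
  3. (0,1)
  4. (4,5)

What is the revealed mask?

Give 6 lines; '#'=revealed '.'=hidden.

Answer: .#....
#.....
......
......
...###
...###

Derivation:
Click 1 (1,0) count=1: revealed 1 new [(1,0)] -> total=1
Click 2 (5,5) count=0: revealed 6 new [(4,3) (4,4) (4,5) (5,3) (5,4) (5,5)] -> total=7
Click 3 (0,1) count=2: revealed 1 new [(0,1)] -> total=8
Click 4 (4,5) count=1: revealed 0 new [(none)] -> total=8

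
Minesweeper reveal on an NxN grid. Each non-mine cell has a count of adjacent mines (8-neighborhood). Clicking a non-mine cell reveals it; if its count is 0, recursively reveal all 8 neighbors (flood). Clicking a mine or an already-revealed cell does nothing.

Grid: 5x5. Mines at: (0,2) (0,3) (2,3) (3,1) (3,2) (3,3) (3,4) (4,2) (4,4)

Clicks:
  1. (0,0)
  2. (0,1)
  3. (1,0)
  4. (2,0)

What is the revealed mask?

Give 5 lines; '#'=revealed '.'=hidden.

Click 1 (0,0) count=0: revealed 6 new [(0,0) (0,1) (1,0) (1,1) (2,0) (2,1)] -> total=6
Click 2 (0,1) count=1: revealed 0 new [(none)] -> total=6
Click 3 (1,0) count=0: revealed 0 new [(none)] -> total=6
Click 4 (2,0) count=1: revealed 0 new [(none)] -> total=6

Answer: ##...
##...
##...
.....
.....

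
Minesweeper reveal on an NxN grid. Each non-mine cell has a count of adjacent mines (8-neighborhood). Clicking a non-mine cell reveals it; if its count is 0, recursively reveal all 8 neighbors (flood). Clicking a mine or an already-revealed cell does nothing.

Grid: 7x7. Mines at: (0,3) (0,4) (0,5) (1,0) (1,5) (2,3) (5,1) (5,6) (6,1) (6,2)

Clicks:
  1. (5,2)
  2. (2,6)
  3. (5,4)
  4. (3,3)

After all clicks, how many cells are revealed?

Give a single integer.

Click 1 (5,2) count=3: revealed 1 new [(5,2)] -> total=1
Click 2 (2,6) count=1: revealed 1 new [(2,6)] -> total=2
Click 3 (5,4) count=0: revealed 18 new [(2,4) (2,5) (3,2) (3,3) (3,4) (3,5) (3,6) (4,2) (4,3) (4,4) (4,5) (4,6) (5,3) (5,4) (5,5) (6,3) (6,4) (6,5)] -> total=20
Click 4 (3,3) count=1: revealed 0 new [(none)] -> total=20

Answer: 20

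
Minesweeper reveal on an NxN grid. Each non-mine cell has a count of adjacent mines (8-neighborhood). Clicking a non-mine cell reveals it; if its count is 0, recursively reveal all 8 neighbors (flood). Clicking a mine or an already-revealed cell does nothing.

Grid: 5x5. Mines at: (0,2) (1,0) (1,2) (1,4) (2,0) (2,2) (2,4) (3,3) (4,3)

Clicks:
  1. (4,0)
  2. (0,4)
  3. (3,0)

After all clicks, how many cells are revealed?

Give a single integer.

Click 1 (4,0) count=0: revealed 6 new [(3,0) (3,1) (3,2) (4,0) (4,1) (4,2)] -> total=6
Click 2 (0,4) count=1: revealed 1 new [(0,4)] -> total=7
Click 3 (3,0) count=1: revealed 0 new [(none)] -> total=7

Answer: 7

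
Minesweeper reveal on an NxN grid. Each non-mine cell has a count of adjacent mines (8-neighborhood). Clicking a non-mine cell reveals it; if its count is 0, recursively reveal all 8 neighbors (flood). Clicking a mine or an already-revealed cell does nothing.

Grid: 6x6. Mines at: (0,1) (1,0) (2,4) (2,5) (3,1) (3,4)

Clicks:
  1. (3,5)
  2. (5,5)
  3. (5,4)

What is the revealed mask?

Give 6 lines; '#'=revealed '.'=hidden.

Click 1 (3,5) count=3: revealed 1 new [(3,5)] -> total=1
Click 2 (5,5) count=0: revealed 12 new [(4,0) (4,1) (4,2) (4,3) (4,4) (4,5) (5,0) (5,1) (5,2) (5,3) (5,4) (5,5)] -> total=13
Click 3 (5,4) count=0: revealed 0 new [(none)] -> total=13

Answer: ......
......
......
.....#
######
######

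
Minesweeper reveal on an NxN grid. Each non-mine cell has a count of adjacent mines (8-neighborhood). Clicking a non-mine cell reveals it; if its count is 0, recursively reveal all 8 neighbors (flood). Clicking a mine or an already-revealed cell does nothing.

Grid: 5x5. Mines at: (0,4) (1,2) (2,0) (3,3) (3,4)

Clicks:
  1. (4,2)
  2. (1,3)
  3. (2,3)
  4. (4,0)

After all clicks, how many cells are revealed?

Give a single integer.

Answer: 8

Derivation:
Click 1 (4,2) count=1: revealed 1 new [(4,2)] -> total=1
Click 2 (1,3) count=2: revealed 1 new [(1,3)] -> total=2
Click 3 (2,3) count=3: revealed 1 new [(2,3)] -> total=3
Click 4 (4,0) count=0: revealed 5 new [(3,0) (3,1) (3,2) (4,0) (4,1)] -> total=8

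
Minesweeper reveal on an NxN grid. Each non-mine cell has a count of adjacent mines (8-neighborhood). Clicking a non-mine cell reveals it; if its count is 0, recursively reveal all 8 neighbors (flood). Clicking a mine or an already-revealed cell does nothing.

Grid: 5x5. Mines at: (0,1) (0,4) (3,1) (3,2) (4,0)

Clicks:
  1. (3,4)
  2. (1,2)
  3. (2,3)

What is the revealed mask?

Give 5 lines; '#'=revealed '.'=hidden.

Click 1 (3,4) count=0: revealed 8 new [(1,3) (1,4) (2,3) (2,4) (3,3) (3,4) (4,3) (4,4)] -> total=8
Click 2 (1,2) count=1: revealed 1 new [(1,2)] -> total=9
Click 3 (2,3) count=1: revealed 0 new [(none)] -> total=9

Answer: .....
..###
...##
...##
...##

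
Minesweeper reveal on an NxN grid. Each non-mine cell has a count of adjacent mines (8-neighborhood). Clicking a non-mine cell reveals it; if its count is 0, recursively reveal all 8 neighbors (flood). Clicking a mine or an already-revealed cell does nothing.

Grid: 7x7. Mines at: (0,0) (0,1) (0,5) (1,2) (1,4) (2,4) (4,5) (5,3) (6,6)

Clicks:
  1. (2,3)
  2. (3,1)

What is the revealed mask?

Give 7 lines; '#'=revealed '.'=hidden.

Click 1 (2,3) count=3: revealed 1 new [(2,3)] -> total=1
Click 2 (3,1) count=0: revealed 19 new [(1,0) (1,1) (2,0) (2,1) (2,2) (3,0) (3,1) (3,2) (3,3) (4,0) (4,1) (4,2) (4,3) (5,0) (5,1) (5,2) (6,0) (6,1) (6,2)] -> total=20

Answer: .......
##.....
####...
####...
####...
###....
###....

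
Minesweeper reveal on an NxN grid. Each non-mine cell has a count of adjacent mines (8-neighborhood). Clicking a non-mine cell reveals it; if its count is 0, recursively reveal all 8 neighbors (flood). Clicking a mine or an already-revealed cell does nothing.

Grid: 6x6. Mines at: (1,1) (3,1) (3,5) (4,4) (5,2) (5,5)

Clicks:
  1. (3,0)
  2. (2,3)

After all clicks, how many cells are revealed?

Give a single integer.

Answer: 16

Derivation:
Click 1 (3,0) count=1: revealed 1 new [(3,0)] -> total=1
Click 2 (2,3) count=0: revealed 15 new [(0,2) (0,3) (0,4) (0,5) (1,2) (1,3) (1,4) (1,5) (2,2) (2,3) (2,4) (2,5) (3,2) (3,3) (3,4)] -> total=16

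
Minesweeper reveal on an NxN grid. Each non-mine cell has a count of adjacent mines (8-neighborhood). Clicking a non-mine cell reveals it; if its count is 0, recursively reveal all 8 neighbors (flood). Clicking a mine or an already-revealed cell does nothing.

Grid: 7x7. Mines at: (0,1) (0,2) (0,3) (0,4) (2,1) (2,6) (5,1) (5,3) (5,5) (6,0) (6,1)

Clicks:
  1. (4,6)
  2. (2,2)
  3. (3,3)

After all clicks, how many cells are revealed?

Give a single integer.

Click 1 (4,6) count=1: revealed 1 new [(4,6)] -> total=1
Click 2 (2,2) count=1: revealed 1 new [(2,2)] -> total=2
Click 3 (3,3) count=0: revealed 15 new [(1,2) (1,3) (1,4) (1,5) (2,3) (2,4) (2,5) (3,2) (3,3) (3,4) (3,5) (4,2) (4,3) (4,4) (4,5)] -> total=17

Answer: 17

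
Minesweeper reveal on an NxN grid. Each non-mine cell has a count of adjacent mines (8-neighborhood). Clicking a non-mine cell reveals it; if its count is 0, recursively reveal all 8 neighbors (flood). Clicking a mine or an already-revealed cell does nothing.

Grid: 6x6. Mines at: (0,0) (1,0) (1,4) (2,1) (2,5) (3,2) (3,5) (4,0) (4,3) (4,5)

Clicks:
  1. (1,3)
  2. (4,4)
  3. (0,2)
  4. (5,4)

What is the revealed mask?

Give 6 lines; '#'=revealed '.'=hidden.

Click 1 (1,3) count=1: revealed 1 new [(1,3)] -> total=1
Click 2 (4,4) count=3: revealed 1 new [(4,4)] -> total=2
Click 3 (0,2) count=0: revealed 5 new [(0,1) (0,2) (0,3) (1,1) (1,2)] -> total=7
Click 4 (5,4) count=2: revealed 1 new [(5,4)] -> total=8

Answer: .###..
.###..
......
......
....#.
....#.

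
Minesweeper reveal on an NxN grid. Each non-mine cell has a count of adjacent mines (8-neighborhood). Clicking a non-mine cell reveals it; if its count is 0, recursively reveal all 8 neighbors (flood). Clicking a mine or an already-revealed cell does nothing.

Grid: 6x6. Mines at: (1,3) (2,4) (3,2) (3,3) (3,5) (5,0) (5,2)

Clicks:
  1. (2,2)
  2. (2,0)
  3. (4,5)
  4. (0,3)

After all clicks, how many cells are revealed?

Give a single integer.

Click 1 (2,2) count=3: revealed 1 new [(2,2)] -> total=1
Click 2 (2,0) count=0: revealed 12 new [(0,0) (0,1) (0,2) (1,0) (1,1) (1,2) (2,0) (2,1) (3,0) (3,1) (4,0) (4,1)] -> total=13
Click 3 (4,5) count=1: revealed 1 new [(4,5)] -> total=14
Click 4 (0,3) count=1: revealed 1 new [(0,3)] -> total=15

Answer: 15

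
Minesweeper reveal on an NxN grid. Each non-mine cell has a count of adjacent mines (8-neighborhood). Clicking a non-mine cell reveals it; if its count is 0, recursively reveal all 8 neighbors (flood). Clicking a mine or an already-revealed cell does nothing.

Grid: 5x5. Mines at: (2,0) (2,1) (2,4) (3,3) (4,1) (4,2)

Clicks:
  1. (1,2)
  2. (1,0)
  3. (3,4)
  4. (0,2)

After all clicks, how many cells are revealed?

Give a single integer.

Click 1 (1,2) count=1: revealed 1 new [(1,2)] -> total=1
Click 2 (1,0) count=2: revealed 1 new [(1,0)] -> total=2
Click 3 (3,4) count=2: revealed 1 new [(3,4)] -> total=3
Click 4 (0,2) count=0: revealed 8 new [(0,0) (0,1) (0,2) (0,3) (0,4) (1,1) (1,3) (1,4)] -> total=11

Answer: 11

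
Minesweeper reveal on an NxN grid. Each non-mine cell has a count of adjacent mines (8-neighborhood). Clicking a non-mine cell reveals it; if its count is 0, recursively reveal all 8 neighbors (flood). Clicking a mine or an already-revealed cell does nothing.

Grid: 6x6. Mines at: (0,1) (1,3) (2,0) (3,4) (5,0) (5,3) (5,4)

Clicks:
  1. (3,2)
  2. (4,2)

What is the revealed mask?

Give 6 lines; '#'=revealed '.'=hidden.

Click 1 (3,2) count=0: revealed 9 new [(2,1) (2,2) (2,3) (3,1) (3,2) (3,3) (4,1) (4,2) (4,3)] -> total=9
Click 2 (4,2) count=1: revealed 0 new [(none)] -> total=9

Answer: ......
......
.###..
.###..
.###..
......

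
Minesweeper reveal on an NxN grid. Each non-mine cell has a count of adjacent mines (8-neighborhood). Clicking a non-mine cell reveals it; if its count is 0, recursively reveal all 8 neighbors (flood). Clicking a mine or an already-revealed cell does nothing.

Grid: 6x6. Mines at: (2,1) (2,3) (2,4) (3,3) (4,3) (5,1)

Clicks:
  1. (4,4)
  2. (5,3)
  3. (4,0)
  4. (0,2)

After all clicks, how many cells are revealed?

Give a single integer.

Answer: 15

Derivation:
Click 1 (4,4) count=2: revealed 1 new [(4,4)] -> total=1
Click 2 (5,3) count=1: revealed 1 new [(5,3)] -> total=2
Click 3 (4,0) count=1: revealed 1 new [(4,0)] -> total=3
Click 4 (0,2) count=0: revealed 12 new [(0,0) (0,1) (0,2) (0,3) (0,4) (0,5) (1,0) (1,1) (1,2) (1,3) (1,4) (1,5)] -> total=15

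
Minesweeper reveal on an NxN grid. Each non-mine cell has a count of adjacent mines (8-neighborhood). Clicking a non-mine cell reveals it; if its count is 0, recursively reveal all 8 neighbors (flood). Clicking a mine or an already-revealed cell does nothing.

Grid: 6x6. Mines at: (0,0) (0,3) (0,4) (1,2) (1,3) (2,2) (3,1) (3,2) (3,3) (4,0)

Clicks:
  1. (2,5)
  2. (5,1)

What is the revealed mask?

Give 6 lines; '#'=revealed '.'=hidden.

Answer: ......
....##
....##
....##
.#####
.#####

Derivation:
Click 1 (2,5) count=0: revealed 16 new [(1,4) (1,5) (2,4) (2,5) (3,4) (3,5) (4,1) (4,2) (4,3) (4,4) (4,5) (5,1) (5,2) (5,3) (5,4) (5,5)] -> total=16
Click 2 (5,1) count=1: revealed 0 new [(none)] -> total=16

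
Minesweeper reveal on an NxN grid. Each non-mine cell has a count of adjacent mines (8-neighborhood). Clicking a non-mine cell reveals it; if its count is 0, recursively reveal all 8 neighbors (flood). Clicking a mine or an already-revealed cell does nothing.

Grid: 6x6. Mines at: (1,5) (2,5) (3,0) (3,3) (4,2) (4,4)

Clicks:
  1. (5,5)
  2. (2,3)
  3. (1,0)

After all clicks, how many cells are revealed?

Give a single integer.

Answer: 16

Derivation:
Click 1 (5,5) count=1: revealed 1 new [(5,5)] -> total=1
Click 2 (2,3) count=1: revealed 1 new [(2,3)] -> total=2
Click 3 (1,0) count=0: revealed 14 new [(0,0) (0,1) (0,2) (0,3) (0,4) (1,0) (1,1) (1,2) (1,3) (1,4) (2,0) (2,1) (2,2) (2,4)] -> total=16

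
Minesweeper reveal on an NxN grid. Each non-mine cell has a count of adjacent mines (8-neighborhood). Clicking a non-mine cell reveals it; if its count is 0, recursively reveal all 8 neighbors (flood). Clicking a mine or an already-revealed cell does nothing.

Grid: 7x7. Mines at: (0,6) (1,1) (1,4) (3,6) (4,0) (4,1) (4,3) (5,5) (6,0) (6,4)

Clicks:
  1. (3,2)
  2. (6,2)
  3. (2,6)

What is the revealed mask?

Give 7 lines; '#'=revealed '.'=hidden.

Click 1 (3,2) count=2: revealed 1 new [(3,2)] -> total=1
Click 2 (6,2) count=0: revealed 6 new [(5,1) (5,2) (5,3) (6,1) (6,2) (6,3)] -> total=7
Click 3 (2,6) count=1: revealed 1 new [(2,6)] -> total=8

Answer: .......
.......
......#
..#....
.......
.###...
.###...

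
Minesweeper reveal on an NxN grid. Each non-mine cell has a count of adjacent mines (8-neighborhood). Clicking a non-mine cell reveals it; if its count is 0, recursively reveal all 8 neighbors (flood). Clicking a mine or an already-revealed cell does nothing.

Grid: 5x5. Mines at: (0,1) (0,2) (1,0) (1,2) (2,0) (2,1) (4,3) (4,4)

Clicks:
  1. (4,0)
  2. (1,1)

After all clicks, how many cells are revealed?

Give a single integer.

Answer: 7

Derivation:
Click 1 (4,0) count=0: revealed 6 new [(3,0) (3,1) (3,2) (4,0) (4,1) (4,2)] -> total=6
Click 2 (1,1) count=6: revealed 1 new [(1,1)] -> total=7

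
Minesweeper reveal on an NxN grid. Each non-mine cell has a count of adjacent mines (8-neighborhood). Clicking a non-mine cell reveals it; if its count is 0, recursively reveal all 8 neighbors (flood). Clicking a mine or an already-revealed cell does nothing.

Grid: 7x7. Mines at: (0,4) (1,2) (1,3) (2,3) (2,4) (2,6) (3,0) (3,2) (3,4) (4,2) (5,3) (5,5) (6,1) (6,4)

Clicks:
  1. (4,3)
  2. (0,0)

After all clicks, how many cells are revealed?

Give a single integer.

Answer: 7

Derivation:
Click 1 (4,3) count=4: revealed 1 new [(4,3)] -> total=1
Click 2 (0,0) count=0: revealed 6 new [(0,0) (0,1) (1,0) (1,1) (2,0) (2,1)] -> total=7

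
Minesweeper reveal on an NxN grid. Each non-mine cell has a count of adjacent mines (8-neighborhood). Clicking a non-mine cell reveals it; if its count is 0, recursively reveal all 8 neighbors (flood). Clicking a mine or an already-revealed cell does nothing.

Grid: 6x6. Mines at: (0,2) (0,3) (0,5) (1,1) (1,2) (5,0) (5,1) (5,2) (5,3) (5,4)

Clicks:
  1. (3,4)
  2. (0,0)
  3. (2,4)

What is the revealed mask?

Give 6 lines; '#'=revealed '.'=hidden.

Click 1 (3,4) count=0: revealed 21 new [(1,3) (1,4) (1,5) (2,0) (2,1) (2,2) (2,3) (2,4) (2,5) (3,0) (3,1) (3,2) (3,3) (3,4) (3,5) (4,0) (4,1) (4,2) (4,3) (4,4) (4,5)] -> total=21
Click 2 (0,0) count=1: revealed 1 new [(0,0)] -> total=22
Click 3 (2,4) count=0: revealed 0 new [(none)] -> total=22

Answer: #.....
...###
######
######
######
......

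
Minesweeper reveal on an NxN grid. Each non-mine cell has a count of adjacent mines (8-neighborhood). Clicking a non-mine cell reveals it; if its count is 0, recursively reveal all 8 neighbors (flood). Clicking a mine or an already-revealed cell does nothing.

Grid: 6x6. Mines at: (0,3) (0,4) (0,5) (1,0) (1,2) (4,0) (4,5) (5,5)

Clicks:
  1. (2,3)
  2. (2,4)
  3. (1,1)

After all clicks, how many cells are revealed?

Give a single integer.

Click 1 (2,3) count=1: revealed 1 new [(2,3)] -> total=1
Click 2 (2,4) count=0: revealed 20 new [(1,3) (1,4) (1,5) (2,1) (2,2) (2,4) (2,5) (3,1) (3,2) (3,3) (3,4) (3,5) (4,1) (4,2) (4,3) (4,4) (5,1) (5,2) (5,3) (5,4)] -> total=21
Click 3 (1,1) count=2: revealed 1 new [(1,1)] -> total=22

Answer: 22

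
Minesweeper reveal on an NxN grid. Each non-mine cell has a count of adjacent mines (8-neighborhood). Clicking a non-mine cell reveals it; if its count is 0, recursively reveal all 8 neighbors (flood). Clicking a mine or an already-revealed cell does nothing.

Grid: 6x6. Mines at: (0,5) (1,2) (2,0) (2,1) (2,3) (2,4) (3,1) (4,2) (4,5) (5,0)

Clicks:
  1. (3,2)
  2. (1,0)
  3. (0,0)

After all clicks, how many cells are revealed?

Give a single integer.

Click 1 (3,2) count=4: revealed 1 new [(3,2)] -> total=1
Click 2 (1,0) count=2: revealed 1 new [(1,0)] -> total=2
Click 3 (0,0) count=0: revealed 3 new [(0,0) (0,1) (1,1)] -> total=5

Answer: 5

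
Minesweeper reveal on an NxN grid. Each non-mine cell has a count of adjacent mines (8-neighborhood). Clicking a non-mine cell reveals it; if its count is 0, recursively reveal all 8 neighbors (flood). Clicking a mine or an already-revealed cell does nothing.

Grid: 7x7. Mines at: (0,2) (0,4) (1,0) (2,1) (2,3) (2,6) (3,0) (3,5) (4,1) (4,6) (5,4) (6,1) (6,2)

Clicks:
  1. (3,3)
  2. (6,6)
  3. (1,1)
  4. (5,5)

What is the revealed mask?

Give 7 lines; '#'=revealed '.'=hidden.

Answer: .......
.#.....
.......
...#...
.......
.....##
.....##

Derivation:
Click 1 (3,3) count=1: revealed 1 new [(3,3)] -> total=1
Click 2 (6,6) count=0: revealed 4 new [(5,5) (5,6) (6,5) (6,6)] -> total=5
Click 3 (1,1) count=3: revealed 1 new [(1,1)] -> total=6
Click 4 (5,5) count=2: revealed 0 new [(none)] -> total=6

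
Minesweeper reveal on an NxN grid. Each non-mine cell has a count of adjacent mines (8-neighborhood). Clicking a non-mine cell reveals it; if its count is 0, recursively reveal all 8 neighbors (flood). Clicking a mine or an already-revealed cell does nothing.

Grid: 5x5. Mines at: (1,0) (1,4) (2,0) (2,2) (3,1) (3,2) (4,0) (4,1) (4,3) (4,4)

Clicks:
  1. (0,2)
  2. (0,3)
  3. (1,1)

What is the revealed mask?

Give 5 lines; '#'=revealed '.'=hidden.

Answer: .###.
.###.
.....
.....
.....

Derivation:
Click 1 (0,2) count=0: revealed 6 new [(0,1) (0,2) (0,3) (1,1) (1,2) (1,3)] -> total=6
Click 2 (0,3) count=1: revealed 0 new [(none)] -> total=6
Click 3 (1,1) count=3: revealed 0 new [(none)] -> total=6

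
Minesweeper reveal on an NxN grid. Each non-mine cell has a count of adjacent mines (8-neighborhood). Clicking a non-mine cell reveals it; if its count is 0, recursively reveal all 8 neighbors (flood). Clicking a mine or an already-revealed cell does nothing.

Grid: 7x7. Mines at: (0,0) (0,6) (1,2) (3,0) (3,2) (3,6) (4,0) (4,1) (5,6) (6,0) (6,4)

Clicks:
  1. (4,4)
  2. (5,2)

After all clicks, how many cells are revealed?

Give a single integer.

Answer: 19

Derivation:
Click 1 (4,4) count=0: revealed 18 new [(0,3) (0,4) (0,5) (1,3) (1,4) (1,5) (2,3) (2,4) (2,5) (3,3) (3,4) (3,5) (4,3) (4,4) (4,5) (5,3) (5,4) (5,5)] -> total=18
Click 2 (5,2) count=1: revealed 1 new [(5,2)] -> total=19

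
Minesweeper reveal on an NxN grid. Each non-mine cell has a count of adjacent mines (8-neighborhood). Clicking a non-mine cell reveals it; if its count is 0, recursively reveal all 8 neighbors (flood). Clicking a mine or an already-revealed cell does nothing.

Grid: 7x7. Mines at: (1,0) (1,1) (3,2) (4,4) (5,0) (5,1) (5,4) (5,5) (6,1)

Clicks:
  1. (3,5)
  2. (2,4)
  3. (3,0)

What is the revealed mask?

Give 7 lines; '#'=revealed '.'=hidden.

Answer: ..#####
..#####
#######
##.####
##...##
.......
.......

Derivation:
Click 1 (3,5) count=1: revealed 1 new [(3,5)] -> total=1
Click 2 (2,4) count=0: revealed 20 new [(0,2) (0,3) (0,4) (0,5) (0,6) (1,2) (1,3) (1,4) (1,5) (1,6) (2,2) (2,3) (2,4) (2,5) (2,6) (3,3) (3,4) (3,6) (4,5) (4,6)] -> total=21
Click 3 (3,0) count=0: revealed 6 new [(2,0) (2,1) (3,0) (3,1) (4,0) (4,1)] -> total=27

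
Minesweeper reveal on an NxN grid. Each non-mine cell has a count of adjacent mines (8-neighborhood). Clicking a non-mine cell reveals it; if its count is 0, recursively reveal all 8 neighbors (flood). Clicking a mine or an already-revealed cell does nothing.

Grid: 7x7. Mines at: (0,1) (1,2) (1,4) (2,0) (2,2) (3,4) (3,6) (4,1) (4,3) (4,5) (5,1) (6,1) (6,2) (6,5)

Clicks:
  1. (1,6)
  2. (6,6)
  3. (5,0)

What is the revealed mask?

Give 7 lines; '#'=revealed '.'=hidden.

Click 1 (1,6) count=0: revealed 6 new [(0,5) (0,6) (1,5) (1,6) (2,5) (2,6)] -> total=6
Click 2 (6,6) count=1: revealed 1 new [(6,6)] -> total=7
Click 3 (5,0) count=3: revealed 1 new [(5,0)] -> total=8

Answer: .....##
.....##
.....##
.......
.......
#......
......#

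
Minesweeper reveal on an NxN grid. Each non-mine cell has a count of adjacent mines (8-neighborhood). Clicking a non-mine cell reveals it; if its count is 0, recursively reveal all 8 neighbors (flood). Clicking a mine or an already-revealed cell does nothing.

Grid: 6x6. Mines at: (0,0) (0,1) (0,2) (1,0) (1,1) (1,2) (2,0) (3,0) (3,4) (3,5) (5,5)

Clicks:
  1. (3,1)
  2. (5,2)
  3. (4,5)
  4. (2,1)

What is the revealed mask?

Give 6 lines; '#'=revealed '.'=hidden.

Click 1 (3,1) count=2: revealed 1 new [(3,1)] -> total=1
Click 2 (5,2) count=0: revealed 15 new [(2,1) (2,2) (2,3) (3,2) (3,3) (4,0) (4,1) (4,2) (4,3) (4,4) (5,0) (5,1) (5,2) (5,3) (5,4)] -> total=16
Click 3 (4,5) count=3: revealed 1 new [(4,5)] -> total=17
Click 4 (2,1) count=5: revealed 0 new [(none)] -> total=17

Answer: ......
......
.###..
.###..
######
#####.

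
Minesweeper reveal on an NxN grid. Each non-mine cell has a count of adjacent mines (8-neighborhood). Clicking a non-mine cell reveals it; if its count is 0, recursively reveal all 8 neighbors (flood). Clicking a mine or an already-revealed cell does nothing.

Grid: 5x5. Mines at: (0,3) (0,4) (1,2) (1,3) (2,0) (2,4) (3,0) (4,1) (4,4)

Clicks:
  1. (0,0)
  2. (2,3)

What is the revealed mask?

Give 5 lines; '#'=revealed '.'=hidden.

Click 1 (0,0) count=0: revealed 4 new [(0,0) (0,1) (1,0) (1,1)] -> total=4
Click 2 (2,3) count=3: revealed 1 new [(2,3)] -> total=5

Answer: ##...
##...
...#.
.....
.....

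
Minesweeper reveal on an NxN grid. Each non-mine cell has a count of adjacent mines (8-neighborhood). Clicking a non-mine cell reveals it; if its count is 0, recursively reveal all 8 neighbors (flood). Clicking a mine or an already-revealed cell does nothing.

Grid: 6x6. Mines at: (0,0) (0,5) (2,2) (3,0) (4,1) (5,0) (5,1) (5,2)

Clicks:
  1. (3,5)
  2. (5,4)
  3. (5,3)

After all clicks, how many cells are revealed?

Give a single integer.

Answer: 15

Derivation:
Click 1 (3,5) count=0: revealed 15 new [(1,3) (1,4) (1,5) (2,3) (2,4) (2,5) (3,3) (3,4) (3,5) (4,3) (4,4) (4,5) (5,3) (5,4) (5,5)] -> total=15
Click 2 (5,4) count=0: revealed 0 new [(none)] -> total=15
Click 3 (5,3) count=1: revealed 0 new [(none)] -> total=15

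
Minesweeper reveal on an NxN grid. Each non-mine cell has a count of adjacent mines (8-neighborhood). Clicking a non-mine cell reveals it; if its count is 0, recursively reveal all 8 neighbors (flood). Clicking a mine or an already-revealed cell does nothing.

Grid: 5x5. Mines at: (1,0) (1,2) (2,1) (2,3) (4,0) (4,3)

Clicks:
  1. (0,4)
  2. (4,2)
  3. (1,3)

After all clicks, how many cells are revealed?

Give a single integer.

Click 1 (0,4) count=0: revealed 4 new [(0,3) (0,4) (1,3) (1,4)] -> total=4
Click 2 (4,2) count=1: revealed 1 new [(4,2)] -> total=5
Click 3 (1,3) count=2: revealed 0 new [(none)] -> total=5

Answer: 5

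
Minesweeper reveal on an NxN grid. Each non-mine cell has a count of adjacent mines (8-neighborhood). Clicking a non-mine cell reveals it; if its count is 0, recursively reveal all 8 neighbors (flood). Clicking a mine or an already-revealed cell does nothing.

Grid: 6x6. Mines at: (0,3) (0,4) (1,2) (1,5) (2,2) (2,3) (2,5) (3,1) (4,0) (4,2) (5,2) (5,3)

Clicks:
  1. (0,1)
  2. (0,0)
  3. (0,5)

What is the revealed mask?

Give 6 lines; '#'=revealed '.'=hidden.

Click 1 (0,1) count=1: revealed 1 new [(0,1)] -> total=1
Click 2 (0,0) count=0: revealed 5 new [(0,0) (1,0) (1,1) (2,0) (2,1)] -> total=6
Click 3 (0,5) count=2: revealed 1 new [(0,5)] -> total=7

Answer: ##...#
##....
##....
......
......
......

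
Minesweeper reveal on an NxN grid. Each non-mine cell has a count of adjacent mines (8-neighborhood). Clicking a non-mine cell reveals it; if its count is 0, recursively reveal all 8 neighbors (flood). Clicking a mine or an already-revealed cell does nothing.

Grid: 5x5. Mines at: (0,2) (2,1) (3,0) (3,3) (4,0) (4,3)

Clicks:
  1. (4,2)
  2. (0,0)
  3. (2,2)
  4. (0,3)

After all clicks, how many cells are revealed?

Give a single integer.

Answer: 7

Derivation:
Click 1 (4,2) count=2: revealed 1 new [(4,2)] -> total=1
Click 2 (0,0) count=0: revealed 4 new [(0,0) (0,1) (1,0) (1,1)] -> total=5
Click 3 (2,2) count=2: revealed 1 new [(2,2)] -> total=6
Click 4 (0,3) count=1: revealed 1 new [(0,3)] -> total=7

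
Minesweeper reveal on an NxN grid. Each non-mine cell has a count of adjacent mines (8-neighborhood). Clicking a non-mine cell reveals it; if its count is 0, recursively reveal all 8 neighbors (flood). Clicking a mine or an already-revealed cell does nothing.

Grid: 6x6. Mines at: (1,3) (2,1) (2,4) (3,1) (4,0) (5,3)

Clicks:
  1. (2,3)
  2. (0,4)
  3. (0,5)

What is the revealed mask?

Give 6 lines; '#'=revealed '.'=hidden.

Answer: ....##
....##
...#..
......
......
......

Derivation:
Click 1 (2,3) count=2: revealed 1 new [(2,3)] -> total=1
Click 2 (0,4) count=1: revealed 1 new [(0,4)] -> total=2
Click 3 (0,5) count=0: revealed 3 new [(0,5) (1,4) (1,5)] -> total=5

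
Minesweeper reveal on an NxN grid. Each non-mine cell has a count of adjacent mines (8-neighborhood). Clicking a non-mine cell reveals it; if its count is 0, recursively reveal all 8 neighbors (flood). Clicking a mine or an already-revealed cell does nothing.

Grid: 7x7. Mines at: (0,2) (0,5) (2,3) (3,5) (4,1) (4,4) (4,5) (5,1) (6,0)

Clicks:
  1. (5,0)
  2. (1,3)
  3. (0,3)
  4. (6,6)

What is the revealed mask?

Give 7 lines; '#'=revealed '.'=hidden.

Click 1 (5,0) count=3: revealed 1 new [(5,0)] -> total=1
Click 2 (1,3) count=2: revealed 1 new [(1,3)] -> total=2
Click 3 (0,3) count=1: revealed 1 new [(0,3)] -> total=3
Click 4 (6,6) count=0: revealed 10 new [(5,2) (5,3) (5,4) (5,5) (5,6) (6,2) (6,3) (6,4) (6,5) (6,6)] -> total=13

Answer: ...#...
...#...
.......
.......
.......
#.#####
..#####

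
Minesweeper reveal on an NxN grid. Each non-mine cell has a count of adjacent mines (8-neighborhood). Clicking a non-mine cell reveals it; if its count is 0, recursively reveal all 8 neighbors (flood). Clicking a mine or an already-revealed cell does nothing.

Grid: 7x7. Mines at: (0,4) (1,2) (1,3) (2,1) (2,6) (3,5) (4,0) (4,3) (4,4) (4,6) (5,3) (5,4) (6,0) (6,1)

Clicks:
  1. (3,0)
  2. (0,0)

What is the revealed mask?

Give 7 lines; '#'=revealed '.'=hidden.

Answer: ##.....
##.....
.......
#......
.......
.......
.......

Derivation:
Click 1 (3,0) count=2: revealed 1 new [(3,0)] -> total=1
Click 2 (0,0) count=0: revealed 4 new [(0,0) (0,1) (1,0) (1,1)] -> total=5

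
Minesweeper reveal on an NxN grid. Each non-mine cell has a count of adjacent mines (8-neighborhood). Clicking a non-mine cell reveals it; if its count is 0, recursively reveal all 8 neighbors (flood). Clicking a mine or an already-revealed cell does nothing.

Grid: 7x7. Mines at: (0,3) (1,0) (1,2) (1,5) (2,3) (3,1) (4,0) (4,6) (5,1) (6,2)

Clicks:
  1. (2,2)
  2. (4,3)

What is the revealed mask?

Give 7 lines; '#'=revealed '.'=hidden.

Answer: .......
.......
..#....
..####.
..####.
..#####
...####

Derivation:
Click 1 (2,2) count=3: revealed 1 new [(2,2)] -> total=1
Click 2 (4,3) count=0: revealed 17 new [(3,2) (3,3) (3,4) (3,5) (4,2) (4,3) (4,4) (4,5) (5,2) (5,3) (5,4) (5,5) (5,6) (6,3) (6,4) (6,5) (6,6)] -> total=18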